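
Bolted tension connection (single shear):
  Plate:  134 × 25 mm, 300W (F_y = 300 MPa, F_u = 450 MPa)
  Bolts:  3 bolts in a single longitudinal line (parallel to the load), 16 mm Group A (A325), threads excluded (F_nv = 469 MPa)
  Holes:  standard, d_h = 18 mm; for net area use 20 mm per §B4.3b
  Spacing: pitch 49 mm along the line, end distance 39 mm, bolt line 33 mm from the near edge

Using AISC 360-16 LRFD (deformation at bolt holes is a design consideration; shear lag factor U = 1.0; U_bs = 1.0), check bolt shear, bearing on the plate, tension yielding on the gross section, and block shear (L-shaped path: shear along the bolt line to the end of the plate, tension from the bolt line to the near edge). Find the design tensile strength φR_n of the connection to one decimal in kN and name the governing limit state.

Bolt shear: A_b = π(16)²/4 = 201.06 mm². φR_n = 0.75 × 469 × 201.06 × 3 × 1 = 212.2 kN.
Bearing (25 mm plate, F_u = 450 MPa): end bolts L_c = 39 − 18/2 = 30, R_n = min(1.2×30×25×450, 2.4×16×25×450) = 405 kN/bolt; interior L_c = 49 − 18 = 31, R_n = 418.5 kN/bolt. φR_n = 0.75 × (1×405 + 2×418.5) = 931.5 kN.
Tension yield (gross): A_g = 134×25 = 3350 mm². φR_n = 0.90 × 300 × 3350 = 904.5 kN.
Block shear: shear path 1×[39+2×49] = 1×137 mm, A_gv = 3425, A_nv = 1×(137 − 2.5×20)×25 = 2175 mm²; tension to near edge: (33 − 0.5×20)×25 = 575 mm². R_n = min(0.6×450×2175, 0.6×300×3425) + 1.0×450×575 = min(587.25, 616.5) + 258.75 = 846 kN. φR_n = 0.75 × 846 = 634.5 kN.
Governing: min(212.2, 931.5, 904.5, 634.5) = 212.2 kN → bolt shear.

212.2 kN (bolt shear governs)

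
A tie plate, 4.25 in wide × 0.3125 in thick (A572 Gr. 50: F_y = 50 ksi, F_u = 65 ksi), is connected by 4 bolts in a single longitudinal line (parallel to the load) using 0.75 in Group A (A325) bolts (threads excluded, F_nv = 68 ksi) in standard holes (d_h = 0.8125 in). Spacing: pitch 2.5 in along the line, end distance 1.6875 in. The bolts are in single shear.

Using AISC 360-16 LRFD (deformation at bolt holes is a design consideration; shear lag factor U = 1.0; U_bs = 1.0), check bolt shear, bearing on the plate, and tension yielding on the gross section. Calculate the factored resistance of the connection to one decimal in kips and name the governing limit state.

59.8 kips (gross-section yield governs)

Bolt shear: A_b = π(0.75)²/4 = 0.44179 in². φR_n = 0.75 × 68 × 0.44179 × 4 × 1 = 90.1 kips.
Bearing (0.3125 in plate, F_u = 65 ksi): end bolts L_c = 1.6875 − 0.8125/2 = 1.28125, R_n = min(1.2×1.28125×0.3125×65, 2.4×0.75×0.3125×65) = 31.23 kips/bolt; interior L_c = 2.5 − 0.8125 = 1.6875, R_n = 36.563 kips/bolt. φR_n = 0.75 × (1×31.23 + 3×36.563) = 105.7 kips.
Tension yield (gross): A_g = 4.25×0.3125 = 1.3281 in². φR_n = 0.90 × 50 × 1.3281 = 59.8 kips.
Governing: min(90.1, 105.7, 59.8) = 59.8 kips → gross-section yield.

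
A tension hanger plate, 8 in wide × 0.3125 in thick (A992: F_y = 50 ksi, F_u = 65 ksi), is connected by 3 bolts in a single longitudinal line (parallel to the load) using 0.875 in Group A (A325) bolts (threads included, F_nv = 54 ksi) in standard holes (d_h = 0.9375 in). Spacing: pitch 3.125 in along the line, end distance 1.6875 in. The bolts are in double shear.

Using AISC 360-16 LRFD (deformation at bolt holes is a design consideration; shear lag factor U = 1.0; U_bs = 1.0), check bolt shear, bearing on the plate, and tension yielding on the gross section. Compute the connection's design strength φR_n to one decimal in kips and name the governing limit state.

86.3 kips (bearing governs)

Bolt shear: A_b = π(0.875)²/4 = 0.60132 in². φR_n = 0.75 × 54 × 0.60132 × 3 × 2 = 146.1 kips.
Bearing (0.3125 in plate, F_u = 65 ksi): end bolts L_c = 1.6875 − 0.9375/2 = 1.21875, R_n = min(1.2×1.21875×0.3125×65, 2.4×0.875×0.3125×65) = 29.707 kips/bolt; interior L_c = 3.125 − 0.9375 = 2.1875, R_n = 42.656 kips/bolt. φR_n = 0.75 × (1×29.707 + 2×42.656) = 86.3 kips.
Tension yield (gross): A_g = 8×0.3125 = 2.5 in². φR_n = 0.90 × 50 × 2.5 = 112.5 kips.
Governing: min(146.1, 86.3, 112.5) = 86.3 kips → bearing.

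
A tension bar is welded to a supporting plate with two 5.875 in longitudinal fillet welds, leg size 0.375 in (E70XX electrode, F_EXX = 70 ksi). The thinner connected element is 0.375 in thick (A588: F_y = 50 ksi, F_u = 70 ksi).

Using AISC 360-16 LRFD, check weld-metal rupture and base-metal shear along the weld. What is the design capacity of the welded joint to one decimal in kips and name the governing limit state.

Weld metal: throat = 0.707×0.375 = 0.26513 in, L = 2×5.875 = 11.75 in. φR_n = 0.75 × 0.6 × 70 × 0.26513 × 11.75 = 98.1 kips.
Base metal shear (0.375 in plate): yield φR_n = 1.0×0.6×50×0.375×11.75 = 132.2 kips; rupture φR_n = 0.75×0.6×70×0.375×11.75 = 138.8 kips; take 132.2 kips (yield).
Governing: min(98.1, 132.2) = 98.1 kips → weld metal.

98.1 kips (weld metal governs)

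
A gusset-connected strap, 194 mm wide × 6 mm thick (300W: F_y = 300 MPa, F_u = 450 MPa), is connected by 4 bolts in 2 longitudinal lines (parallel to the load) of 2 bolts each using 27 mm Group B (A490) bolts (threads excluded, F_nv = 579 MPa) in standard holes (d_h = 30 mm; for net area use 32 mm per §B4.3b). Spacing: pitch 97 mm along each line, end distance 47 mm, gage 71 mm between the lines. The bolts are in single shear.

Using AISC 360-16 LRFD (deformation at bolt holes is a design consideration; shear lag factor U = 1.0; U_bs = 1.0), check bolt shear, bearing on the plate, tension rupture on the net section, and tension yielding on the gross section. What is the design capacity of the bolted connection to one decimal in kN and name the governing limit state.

263.3 kN (net-section rupture governs)

Bolt shear: A_b = π(27)²/4 = 572.56 mm². φR_n = 0.75 × 579 × 572.56 × 4 × 1 = 994.5 kN.
Bearing (6 mm plate, F_u = 450 MPa): end bolts L_c = 47 − 30/2 = 32, R_n = min(1.2×32×6×450, 2.4×27×6×450) = 103.68 kN/bolt; interior L_c = 97 − 30 = 67, R_n = 174.96 kN/bolt. φR_n = 0.75 × (2×103.68 + 2×174.96) = 418.0 kN.
Tension rupture (net): A_n = (194 − 2×32)×6 = 780 mm² (U = 1.0, A_e = A_n). φR_n = 0.75 × 450 × 780 = 263.3 kN.
Tension yield (gross): A_g = 194×6 = 1164 mm². φR_n = 0.90 × 300 × 1164 = 314.3 kN.
Governing: min(994.5, 418.0, 263.3, 314.3) = 263.3 kN → net-section rupture.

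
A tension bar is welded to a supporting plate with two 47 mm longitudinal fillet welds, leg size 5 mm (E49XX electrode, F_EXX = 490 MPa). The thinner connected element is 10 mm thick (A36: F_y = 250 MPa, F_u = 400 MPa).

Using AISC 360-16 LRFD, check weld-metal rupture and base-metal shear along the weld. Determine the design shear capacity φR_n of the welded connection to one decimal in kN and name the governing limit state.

73.3 kN (weld metal governs)

Weld metal: throat = 0.707×5 = 3.535 mm, L = 2×47 = 94 mm. φR_n = 0.75 × 0.6 × 490 × 3.535 × 94 = 73.3 kN.
Base metal shear (10 mm plate): yield φR_n = 1.0×0.6×250×10×94 = 141.0 kN; rupture φR_n = 0.75×0.6×400×10×94 = 169.2 kN; take 141.0 kN (yield).
Governing: min(73.3, 141.0) = 73.3 kN → weld metal.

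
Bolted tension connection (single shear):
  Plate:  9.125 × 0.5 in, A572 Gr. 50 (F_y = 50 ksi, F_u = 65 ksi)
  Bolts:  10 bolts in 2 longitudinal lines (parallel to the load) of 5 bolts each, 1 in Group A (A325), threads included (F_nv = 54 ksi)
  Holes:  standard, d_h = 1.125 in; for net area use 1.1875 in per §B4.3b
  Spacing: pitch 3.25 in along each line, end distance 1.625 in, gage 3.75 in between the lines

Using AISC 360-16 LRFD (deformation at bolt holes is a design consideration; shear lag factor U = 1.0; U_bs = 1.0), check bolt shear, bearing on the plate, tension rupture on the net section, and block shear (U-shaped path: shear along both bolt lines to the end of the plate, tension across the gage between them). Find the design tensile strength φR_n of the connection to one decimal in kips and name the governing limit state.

164.5 kips (net-section rupture governs)

Bolt shear: A_b = π(1)²/4 = 0.7854 in². φR_n = 0.75 × 54 × 0.7854 × 10 × 1 = 318.1 kips.
Bearing (0.5 in plate, F_u = 65 ksi): end bolts L_c = 1.625 − 1.125/2 = 1.0625, R_n = min(1.2×1.0625×0.5×65, 2.4×1×0.5×65) = 41.438 kips/bolt; interior L_c = 3.25 − 1.125 = 2.125, R_n = 78 kips/bolt. φR_n = 0.75 × (2×41.438 + 8×78) = 530.2 kips.
Tension rupture (net): A_n = (9.125 − 2×1.1875)×0.5 = 3.375 in² (U = 1.0, A_e = A_n). φR_n = 0.75 × 65 × 3.375 = 164.5 kips.
Block shear: shear path 2×[1.625+4×3.25] = 2×14.625 in, A_gv = 14.625, A_nv = 2×(14.625 − 4.5×1.1875)×0.5 = 9.2813 in²; tension across gage: (3.75 − 1×1.1875)×0.5 = 1.2813 in². R_n = min(0.6×65×9.2813, 0.6×50×14.625) + 1.0×65×1.2813 = min(361.97, 438.75) + 83.285 = 445.26 kips. φR_n = 0.75 × 445.26 = 333.9 kips.
Governing: min(318.1, 530.2, 164.5, 333.9) = 164.5 kips → net-section rupture.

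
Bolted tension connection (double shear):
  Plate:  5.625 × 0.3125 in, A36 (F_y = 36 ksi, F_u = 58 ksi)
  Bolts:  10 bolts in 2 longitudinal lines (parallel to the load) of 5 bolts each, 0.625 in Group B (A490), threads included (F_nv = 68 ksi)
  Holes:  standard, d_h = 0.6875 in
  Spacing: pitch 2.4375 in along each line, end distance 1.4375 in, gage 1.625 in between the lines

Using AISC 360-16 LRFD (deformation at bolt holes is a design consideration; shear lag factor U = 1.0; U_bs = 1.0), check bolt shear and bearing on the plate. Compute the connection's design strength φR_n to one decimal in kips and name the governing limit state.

198.8 kips (bearing governs)

Bolt shear: A_b = π(0.625)²/4 = 0.3068 in². φR_n = 0.75 × 68 × 0.3068 × 10 × 2 = 312.9 kips.
Bearing (0.3125 in plate, F_u = 58 ksi): end bolts L_c = 1.4375 − 0.6875/2 = 1.09375, R_n = min(1.2×1.09375×0.3125×58, 2.4×0.625×0.3125×58) = 23.789 kips/bolt; interior L_c = 2.4375 − 0.6875 = 1.75, R_n = 27.188 kips/bolt. φR_n = 0.75 × (2×23.789 + 8×27.188) = 198.8 kips.
Governing: min(312.9, 198.8) = 198.8 kips → bearing.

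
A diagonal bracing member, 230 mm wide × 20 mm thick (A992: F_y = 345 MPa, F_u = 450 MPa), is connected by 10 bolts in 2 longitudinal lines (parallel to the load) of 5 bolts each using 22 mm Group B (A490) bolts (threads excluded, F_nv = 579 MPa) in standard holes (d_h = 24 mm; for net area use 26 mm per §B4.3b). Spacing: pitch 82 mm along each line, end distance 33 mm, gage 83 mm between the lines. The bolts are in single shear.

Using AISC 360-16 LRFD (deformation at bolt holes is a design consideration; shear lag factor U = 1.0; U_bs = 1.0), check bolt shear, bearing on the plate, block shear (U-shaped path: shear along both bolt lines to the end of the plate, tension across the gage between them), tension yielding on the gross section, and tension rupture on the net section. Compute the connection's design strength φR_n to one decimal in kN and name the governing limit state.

Bolt shear: A_b = π(22)²/4 = 380.13 mm². φR_n = 0.75 × 579 × 380.13 × 10 × 1 = 1650.7 kN.
Bearing (20 mm plate, F_u = 450 MPa): end bolts L_c = 33 − 24/2 = 21, R_n = min(1.2×21×20×450, 2.4×22×20×450) = 226.8 kN/bolt; interior L_c = 82 − 24 = 58, R_n = 475.2 kN/bolt. φR_n = 0.75 × (2×226.8 + 8×475.2) = 3191.4 kN.
Block shear: shear path 2×[33+4×82] = 2×361 mm, A_gv = 14440, A_nv = 2×(361 − 4.5×26)×20 = 9760 mm²; tension across gage: (83 − 1×26)×20 = 1140 mm². R_n = min(0.6×450×9760, 0.6×345×14440) + 1.0×450×1140 = min(2635.2, 2989.1) + 513 = 3148.2 kN. φR_n = 0.75 × 3148.2 = 2361.2 kN.
Tension yield (gross): A_g = 230×20 = 4600 mm². φR_n = 0.90 × 345 × 4600 = 1428.3 kN.
Tension rupture (net): A_n = (230 − 2×26)×20 = 3560 mm² (U = 1.0, A_e = A_n). φR_n = 0.75 × 450 × 3560 = 1201.5 kN.
Governing: min(1650.7, 3191.4, 2361.2, 1428.3, 1201.5) = 1201.5 kN → net-section rupture.

1201.5 kN (net-section rupture governs)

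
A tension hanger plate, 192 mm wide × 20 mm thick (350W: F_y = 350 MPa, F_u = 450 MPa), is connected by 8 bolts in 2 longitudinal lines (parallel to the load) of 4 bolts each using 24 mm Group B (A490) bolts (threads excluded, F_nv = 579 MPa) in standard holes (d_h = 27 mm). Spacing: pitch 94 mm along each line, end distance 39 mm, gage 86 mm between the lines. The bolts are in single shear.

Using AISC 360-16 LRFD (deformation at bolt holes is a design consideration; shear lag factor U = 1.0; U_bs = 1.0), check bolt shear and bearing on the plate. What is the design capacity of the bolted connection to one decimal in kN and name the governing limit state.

Bolt shear: A_b = π(24)²/4 = 452.39 mm². φR_n = 0.75 × 579 × 452.39 × 8 × 1 = 1571.6 kN.
Bearing (20 mm plate, F_u = 450 MPa): end bolts L_c = 39 − 27/2 = 25.5, R_n = min(1.2×25.5×20×450, 2.4×24×20×450) = 275.4 kN/bolt; interior L_c = 94 − 27 = 67, R_n = 518.4 kN/bolt. φR_n = 0.75 × (2×275.4 + 6×518.4) = 2745.9 kN.
Governing: min(1571.6, 2745.9) = 1571.6 kN → bolt shear.

1571.6 kN (bolt shear governs)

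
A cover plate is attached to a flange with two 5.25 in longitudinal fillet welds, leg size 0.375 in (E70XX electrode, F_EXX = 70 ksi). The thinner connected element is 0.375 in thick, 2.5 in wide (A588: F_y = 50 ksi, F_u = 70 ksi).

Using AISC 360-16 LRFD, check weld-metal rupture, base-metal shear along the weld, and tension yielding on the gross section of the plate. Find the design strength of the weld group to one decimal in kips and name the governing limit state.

42.2 kips (gross-section yield governs)

Weld metal: throat = 0.707×0.375 = 0.26513 in, L = 2×5.25 = 10.5 in. φR_n = 0.75 × 0.6 × 70 × 0.26513 × 10.5 = 87.7 kips.
Base metal shear (0.375 in plate): yield φR_n = 1.0×0.6×50×0.375×10.5 = 118.1 kips; rupture φR_n = 0.75×0.6×70×0.375×10.5 = 124.0 kips; take 118.1 kips (yield).
Tension yield (gross): A_g = 2.5×0.375 = 0.9375 in². φR_n = 0.90 × 50 × 0.9375 = 42.2 kips.
Governing: min(87.7, 118.1, 42.2) = 42.2 kips → gross-section yield.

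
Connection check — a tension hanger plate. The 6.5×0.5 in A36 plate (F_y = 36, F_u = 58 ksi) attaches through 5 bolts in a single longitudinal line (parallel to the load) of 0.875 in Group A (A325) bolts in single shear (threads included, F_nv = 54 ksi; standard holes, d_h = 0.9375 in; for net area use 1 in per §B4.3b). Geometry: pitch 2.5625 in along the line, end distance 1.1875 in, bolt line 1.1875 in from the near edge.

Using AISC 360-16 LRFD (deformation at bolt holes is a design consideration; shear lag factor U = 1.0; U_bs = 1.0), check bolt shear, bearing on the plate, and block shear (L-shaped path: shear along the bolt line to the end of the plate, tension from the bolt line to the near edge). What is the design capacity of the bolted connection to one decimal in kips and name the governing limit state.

105.5 kips (block shear governs)

Bolt shear: A_b = π(0.875)²/4 = 0.60132 in². φR_n = 0.75 × 54 × 0.60132 × 5 × 1 = 121.8 kips.
Bearing (0.5 in plate, F_u = 58 ksi): end bolts L_c = 1.1875 − 0.9375/2 = 0.71875, R_n = min(1.2×0.71875×0.5×58, 2.4×0.875×0.5×58) = 25.013 kips/bolt; interior L_c = 2.5625 − 0.9375 = 1.625, R_n = 56.55 kips/bolt. φR_n = 0.75 × (1×25.013 + 4×56.55) = 188.4 kips.
Block shear: shear path 1×[1.1875+4×2.5625] = 1×11.4375 in, A_gv = 5.7188, A_nv = 1×(11.4375 − 4.5×1)×0.5 = 3.4688 in²; tension to near edge: (1.1875 − 0.5×1)×0.5 = 0.34375 in². R_n = min(0.6×58×3.4688, 0.6×36×5.7188) + 1.0×58×0.34375 = min(120.71, 123.53) + 19.938 = 140.65 kips. φR_n = 0.75 × 140.65 = 105.5 kips.
Governing: min(121.8, 188.4, 105.5) = 105.5 kips → block shear.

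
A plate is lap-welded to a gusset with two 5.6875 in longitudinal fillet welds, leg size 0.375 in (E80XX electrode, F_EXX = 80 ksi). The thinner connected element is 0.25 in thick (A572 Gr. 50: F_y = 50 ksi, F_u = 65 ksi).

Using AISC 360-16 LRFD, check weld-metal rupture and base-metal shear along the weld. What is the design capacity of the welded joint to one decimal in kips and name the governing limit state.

Weld metal: throat = 0.707×0.375 = 0.26513 in, L = 2×5.6875 = 11.375 in. φR_n = 0.75 × 0.6 × 80 × 0.26513 × 11.375 = 108.6 kips.
Base metal shear (0.25 in plate): yield φR_n = 1.0×0.6×50×0.25×11.375 = 85.3 kips; rupture φR_n = 0.75×0.6×65×0.25×11.375 = 83.2 kips; take 83.2 kips (rupture).
Governing: min(108.6, 83.2) = 83.2 kips → base-metal shear.

83.2 kips (base-metal shear governs)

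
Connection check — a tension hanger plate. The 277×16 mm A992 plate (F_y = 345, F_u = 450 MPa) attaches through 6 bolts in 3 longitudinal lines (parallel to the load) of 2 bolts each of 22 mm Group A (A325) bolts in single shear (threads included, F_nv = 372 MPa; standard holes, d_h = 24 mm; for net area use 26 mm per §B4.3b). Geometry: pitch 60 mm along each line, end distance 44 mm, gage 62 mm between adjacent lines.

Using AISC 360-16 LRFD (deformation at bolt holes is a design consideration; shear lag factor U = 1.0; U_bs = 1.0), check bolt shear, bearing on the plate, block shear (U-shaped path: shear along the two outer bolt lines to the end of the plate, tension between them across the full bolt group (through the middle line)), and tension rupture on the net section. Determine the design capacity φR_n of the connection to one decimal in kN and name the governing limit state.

636.3 kN (bolt shear governs)

Bolt shear: A_b = π(22)²/4 = 380.13 mm². φR_n = 0.75 × 372 × 380.13 × 6 × 1 = 636.3 kN.
Bearing (16 mm plate, F_u = 450 MPa): end bolts L_c = 44 − 24/2 = 32, R_n = min(1.2×32×16×450, 2.4×22×16×450) = 276.48 kN/bolt; interior L_c = 60 − 24 = 36, R_n = 311.04 kN/bolt. φR_n = 0.75 × (3×276.48 + 3×311.04) = 1321.9 kN.
Block shear: shear path 2×[44+1×60] = 2×104 mm, A_gv = 3328, A_nv = 2×(104 − 1.5×26)×16 = 2080 mm²; tension across gage: (124 − 2×26)×16 = 1152 mm². R_n = min(0.6×450×2080, 0.6×345×3328) + 1.0×450×1152 = min(561.6, 688.9) + 518.4 = 1080 kN. φR_n = 0.75 × 1080 = 810.0 kN.
Tension rupture (net): A_n = (277 − 3×26)×16 = 3184 mm² (U = 1.0, A_e = A_n). φR_n = 0.75 × 450 × 3184 = 1074.6 kN.
Governing: min(636.3, 1321.9, 810.0, 1074.6) = 636.3 kN → bolt shear.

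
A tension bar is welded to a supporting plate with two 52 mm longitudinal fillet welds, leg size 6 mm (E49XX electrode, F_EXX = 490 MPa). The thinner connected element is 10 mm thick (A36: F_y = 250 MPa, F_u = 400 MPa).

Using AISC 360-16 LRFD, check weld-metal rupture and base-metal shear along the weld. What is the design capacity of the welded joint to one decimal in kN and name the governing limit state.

Weld metal: throat = 0.707×6 = 4.242 mm, L = 2×52 = 104 mm. φR_n = 0.75 × 0.6 × 490 × 4.242 × 104 = 97.3 kN.
Base metal shear (10 mm plate): yield φR_n = 1.0×0.6×250×10×104 = 156.0 kN; rupture φR_n = 0.75×0.6×400×10×104 = 187.2 kN; take 156.0 kN (yield).
Governing: min(97.3, 156.0) = 97.3 kN → weld metal.

97.3 kN (weld metal governs)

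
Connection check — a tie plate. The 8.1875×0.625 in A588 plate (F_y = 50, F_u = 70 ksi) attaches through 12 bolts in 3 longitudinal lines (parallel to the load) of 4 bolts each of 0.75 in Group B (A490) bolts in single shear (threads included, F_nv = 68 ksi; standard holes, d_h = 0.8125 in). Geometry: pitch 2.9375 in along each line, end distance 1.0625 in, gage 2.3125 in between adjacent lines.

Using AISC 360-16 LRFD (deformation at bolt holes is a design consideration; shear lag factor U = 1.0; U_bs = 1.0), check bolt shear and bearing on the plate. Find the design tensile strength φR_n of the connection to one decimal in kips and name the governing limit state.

Bolt shear: A_b = π(0.75)²/4 = 0.44179 in². φR_n = 0.75 × 68 × 0.44179 × 12 × 1 = 270.4 kips.
Bearing (0.625 in plate, F_u = 70 ksi): end bolts L_c = 1.0625 − 0.8125/2 = 0.65625, R_n = min(1.2×0.65625×0.625×70, 2.4×0.75×0.625×70) = 34.453 kips/bolt; interior L_c = 2.9375 − 0.8125 = 2.125, R_n = 78.75 kips/bolt. φR_n = 0.75 × (3×34.453 + 9×78.75) = 609.1 kips.
Governing: min(270.4, 609.1) = 270.4 kips → bolt shear.

270.4 kips (bolt shear governs)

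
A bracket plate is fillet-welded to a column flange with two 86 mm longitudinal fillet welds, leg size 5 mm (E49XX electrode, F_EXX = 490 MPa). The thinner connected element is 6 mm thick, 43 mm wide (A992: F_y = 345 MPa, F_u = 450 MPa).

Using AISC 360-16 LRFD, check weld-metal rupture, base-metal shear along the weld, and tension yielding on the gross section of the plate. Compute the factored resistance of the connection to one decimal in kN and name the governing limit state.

80.1 kN (gross-section yield governs)

Weld metal: throat = 0.707×5 = 3.535 mm, L = 2×86 = 172 mm. φR_n = 0.75 × 0.6 × 490 × 3.535 × 172 = 134.1 kN.
Base metal shear (6 mm plate): yield φR_n = 1.0×0.6×345×6×172 = 213.6 kN; rupture φR_n = 0.75×0.6×450×6×172 = 209.0 kN; take 209.0 kN (rupture).
Tension yield (gross): A_g = 43×6 = 258 mm². φR_n = 0.90 × 345 × 258 = 80.1 kN.
Governing: min(134.1, 209.0, 80.1) = 80.1 kN → gross-section yield.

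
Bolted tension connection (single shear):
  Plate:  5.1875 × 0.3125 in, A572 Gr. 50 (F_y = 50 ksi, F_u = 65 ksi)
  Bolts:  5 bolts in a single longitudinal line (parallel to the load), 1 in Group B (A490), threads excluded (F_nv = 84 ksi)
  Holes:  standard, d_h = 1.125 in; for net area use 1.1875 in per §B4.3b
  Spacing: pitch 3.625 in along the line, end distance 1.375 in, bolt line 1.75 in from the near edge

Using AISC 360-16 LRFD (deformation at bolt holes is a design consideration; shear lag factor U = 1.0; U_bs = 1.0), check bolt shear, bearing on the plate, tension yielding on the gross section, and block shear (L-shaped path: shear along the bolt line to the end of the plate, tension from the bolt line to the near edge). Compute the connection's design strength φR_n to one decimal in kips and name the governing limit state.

Bolt shear: A_b = π(1)²/4 = 0.7854 in². φR_n = 0.75 × 84 × 0.7854 × 5 × 1 = 247.4 kips.
Bearing (0.3125 in plate, F_u = 65 ksi): end bolts L_c = 1.375 − 1.125/2 = 0.8125, R_n = min(1.2×0.8125×0.3125×65, 2.4×1×0.3125×65) = 19.805 kips/bolt; interior L_c = 3.625 − 1.125 = 2.5, R_n = 48.75 kips/bolt. φR_n = 0.75 × (1×19.805 + 4×48.75) = 161.1 kips.
Tension yield (gross): A_g = 5.1875×0.3125 = 1.6211 in². φR_n = 0.90 × 50 × 1.6211 = 72.9 kips.
Block shear: shear path 1×[1.375+4×3.625] = 1×15.875 in, A_gv = 4.9609, A_nv = 1×(15.875 − 4.5×1.1875)×0.3125 = 3.291 in²; tension to near edge: (1.75 − 0.5×1.1875)×0.3125 = 0.36133 in². R_n = min(0.6×65×3.291, 0.6×50×4.9609) + 1.0×65×0.36133 = min(128.35, 148.83) + 23.486 = 151.84 kips. φR_n = 0.75 × 151.84 = 113.9 kips.
Governing: min(247.4, 161.1, 72.9, 113.9) = 72.9 kips → gross-section yield.

72.9 kips (gross-section yield governs)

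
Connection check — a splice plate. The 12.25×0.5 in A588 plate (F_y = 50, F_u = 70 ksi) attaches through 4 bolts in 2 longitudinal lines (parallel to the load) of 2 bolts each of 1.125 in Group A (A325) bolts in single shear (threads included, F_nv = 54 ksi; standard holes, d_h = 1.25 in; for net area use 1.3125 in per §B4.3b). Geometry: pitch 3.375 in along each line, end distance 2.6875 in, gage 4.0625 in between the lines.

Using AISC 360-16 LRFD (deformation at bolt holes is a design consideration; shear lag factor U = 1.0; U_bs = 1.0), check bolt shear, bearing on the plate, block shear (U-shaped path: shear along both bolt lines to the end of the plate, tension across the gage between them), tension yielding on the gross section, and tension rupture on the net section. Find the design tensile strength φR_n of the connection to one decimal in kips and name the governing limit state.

Bolt shear: A_b = π(1.125)²/4 = 0.99402 in². φR_n = 0.75 × 54 × 0.99402 × 4 × 1 = 161.0 kips.
Bearing (0.5 in plate, F_u = 70 ksi): end bolts L_c = 2.6875 − 1.25/2 = 2.0625, R_n = min(1.2×2.0625×0.5×70, 2.4×1.125×0.5×70) = 86.625 kips/bolt; interior L_c = 3.375 − 1.25 = 2.125, R_n = 89.25 kips/bolt. φR_n = 0.75 × (2×86.625 + 2×89.25) = 263.8 kips.
Block shear: shear path 2×[2.6875+1×3.375] = 2×6.0625 in, A_gv = 6.0625, A_nv = 2×(6.0625 − 1.5×1.3125)×0.5 = 4.0938 in²; tension across gage: (4.0625 − 1×1.3125)×0.5 = 1.375 in². R_n = min(0.6×70×4.0938, 0.6×50×6.0625) + 1.0×70×1.375 = min(171.94, 181.88) + 96.25 = 268.19 kips. φR_n = 0.75 × 268.19 = 201.1 kips.
Tension yield (gross): A_g = 12.25×0.5 = 6.125 in². φR_n = 0.90 × 50 × 6.125 = 275.6 kips.
Tension rupture (net): A_n = (12.25 − 2×1.3125)×0.5 = 4.8125 in² (U = 1.0, A_e = A_n). φR_n = 0.75 × 70 × 4.8125 = 252.7 kips.
Governing: min(161.0, 263.8, 201.1, 275.6, 252.7) = 161.0 kips → bolt shear.

161.0 kips (bolt shear governs)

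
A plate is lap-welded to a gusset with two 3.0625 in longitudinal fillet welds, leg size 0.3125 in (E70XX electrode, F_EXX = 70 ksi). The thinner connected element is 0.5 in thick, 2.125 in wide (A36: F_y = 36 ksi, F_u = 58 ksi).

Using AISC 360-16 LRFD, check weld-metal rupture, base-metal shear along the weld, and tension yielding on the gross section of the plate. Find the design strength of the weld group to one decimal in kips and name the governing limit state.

34.4 kips (gross-section yield governs)

Weld metal: throat = 0.707×0.3125 = 0.22094 in, L = 2×3.0625 = 6.125 in. φR_n = 0.75 × 0.6 × 70 × 0.22094 × 6.125 = 42.6 kips.
Base metal shear (0.5 in plate): yield φR_n = 1.0×0.6×36×0.5×6.125 = 66.2 kips; rupture φR_n = 0.75×0.6×58×0.5×6.125 = 79.9 kips; take 66.2 kips (yield).
Tension yield (gross): A_g = 2.125×0.5 = 1.0625 in². φR_n = 0.90 × 36 × 1.0625 = 34.4 kips.
Governing: min(42.6, 66.2, 34.4) = 34.4 kips → gross-section yield.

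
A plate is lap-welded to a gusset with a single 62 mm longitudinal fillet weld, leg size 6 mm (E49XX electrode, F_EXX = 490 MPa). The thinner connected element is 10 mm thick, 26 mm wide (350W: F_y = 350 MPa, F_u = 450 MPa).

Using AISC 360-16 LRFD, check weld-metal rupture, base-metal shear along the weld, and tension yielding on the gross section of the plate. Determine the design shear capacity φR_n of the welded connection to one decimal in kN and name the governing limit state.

Weld metal: throat = 0.707×6 = 4.242 mm, L = 62 mm. φR_n = 0.75 × 0.6 × 490 × 4.242 × 62 = 58.0 kN.
Base metal shear (10 mm plate): yield φR_n = 1.0×0.6×350×10×62 = 130.2 kN; rupture φR_n = 0.75×0.6×450×10×62 = 125.6 kN; take 125.6 kN (rupture).
Tension yield (gross): A_g = 26×10 = 260 mm². φR_n = 0.90 × 350 × 260 = 81.9 kN.
Governing: min(58.0, 125.6, 81.9) = 58.0 kN → weld metal.

58.0 kN (weld metal governs)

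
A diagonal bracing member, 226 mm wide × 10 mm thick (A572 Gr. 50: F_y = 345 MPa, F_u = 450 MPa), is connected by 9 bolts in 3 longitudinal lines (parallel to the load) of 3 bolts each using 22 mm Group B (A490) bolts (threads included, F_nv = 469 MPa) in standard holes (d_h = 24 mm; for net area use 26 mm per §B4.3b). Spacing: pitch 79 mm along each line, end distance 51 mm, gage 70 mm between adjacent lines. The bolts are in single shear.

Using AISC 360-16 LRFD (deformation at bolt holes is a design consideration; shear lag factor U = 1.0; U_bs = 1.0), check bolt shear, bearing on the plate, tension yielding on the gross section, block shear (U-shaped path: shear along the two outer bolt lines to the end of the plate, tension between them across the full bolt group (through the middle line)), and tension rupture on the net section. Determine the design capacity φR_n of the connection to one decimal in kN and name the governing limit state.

Bolt shear: A_b = π(22)²/4 = 380.13 mm². φR_n = 0.75 × 469 × 380.13 × 9 × 1 = 1203.4 kN.
Bearing (10 mm plate, F_u = 450 MPa): end bolts L_c = 51 − 24/2 = 39, R_n = min(1.2×39×10×450, 2.4×22×10×450) = 210.6 kN/bolt; interior L_c = 79 − 24 = 55, R_n = 237.6 kN/bolt. φR_n = 0.75 × (3×210.6 + 6×237.6) = 1543.1 kN.
Tension yield (gross): A_g = 226×10 = 2260 mm². φR_n = 0.90 × 345 × 2260 = 701.7 kN.
Block shear: shear path 2×[51+2×79] = 2×209 mm, A_gv = 4180, A_nv = 2×(209 − 2.5×26)×10 = 2880 mm²; tension across gage: (140 − 2×26)×10 = 880 mm². R_n = min(0.6×450×2880, 0.6×345×4180) + 1.0×450×880 = min(777.6, 865.26) + 396 = 1173.6 kN. φR_n = 0.75 × 1173.6 = 880.2 kN.
Tension rupture (net): A_n = (226 − 3×26)×10 = 1480 mm² (U = 1.0, A_e = A_n). φR_n = 0.75 × 450 × 1480 = 499.5 kN.
Governing: min(1203.4, 1543.1, 701.7, 880.2, 499.5) = 499.5 kN → net-section rupture.

499.5 kN (net-section rupture governs)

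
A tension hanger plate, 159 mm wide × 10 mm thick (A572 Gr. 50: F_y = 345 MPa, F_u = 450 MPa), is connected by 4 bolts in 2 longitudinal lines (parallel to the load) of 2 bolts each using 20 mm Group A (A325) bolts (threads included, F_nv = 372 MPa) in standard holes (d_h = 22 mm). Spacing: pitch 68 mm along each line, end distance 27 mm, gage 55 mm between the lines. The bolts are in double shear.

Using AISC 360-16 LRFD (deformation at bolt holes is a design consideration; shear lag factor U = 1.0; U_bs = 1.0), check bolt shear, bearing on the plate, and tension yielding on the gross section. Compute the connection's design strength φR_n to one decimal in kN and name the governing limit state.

Bolt shear: A_b = π(20)²/4 = 314.16 mm². φR_n = 0.75 × 372 × 314.16 × 4 × 2 = 701.2 kN.
Bearing (10 mm plate, F_u = 450 MPa): end bolts L_c = 27 − 22/2 = 16, R_n = min(1.2×16×10×450, 2.4×20×10×450) = 86.4 kN/bolt; interior L_c = 68 − 22 = 46, R_n = 216 kN/bolt. φR_n = 0.75 × (2×86.4 + 2×216) = 453.6 kN.
Tension yield (gross): A_g = 159×10 = 1590 mm². φR_n = 0.90 × 345 × 1590 = 493.7 kN.
Governing: min(701.2, 453.6, 493.7) = 453.6 kN → bearing.

453.6 kN (bearing governs)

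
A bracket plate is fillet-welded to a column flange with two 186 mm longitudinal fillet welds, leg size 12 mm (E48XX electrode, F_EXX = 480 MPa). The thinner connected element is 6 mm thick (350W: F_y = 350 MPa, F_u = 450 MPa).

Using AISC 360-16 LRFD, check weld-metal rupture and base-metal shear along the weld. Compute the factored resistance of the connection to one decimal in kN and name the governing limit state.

452.0 kN (base-metal shear governs)

Weld metal: throat = 0.707×12 = 8.484 mm, L = 2×186 = 372 mm. φR_n = 0.75 × 0.6 × 480 × 8.484 × 372 = 681.7 kN.
Base metal shear (6 mm plate): yield φR_n = 1.0×0.6×350×6×372 = 468.7 kN; rupture φR_n = 0.75×0.6×450×6×372 = 452.0 kN; take 452.0 kN (rupture).
Governing: min(681.7, 452.0) = 452.0 kN → base-metal shear.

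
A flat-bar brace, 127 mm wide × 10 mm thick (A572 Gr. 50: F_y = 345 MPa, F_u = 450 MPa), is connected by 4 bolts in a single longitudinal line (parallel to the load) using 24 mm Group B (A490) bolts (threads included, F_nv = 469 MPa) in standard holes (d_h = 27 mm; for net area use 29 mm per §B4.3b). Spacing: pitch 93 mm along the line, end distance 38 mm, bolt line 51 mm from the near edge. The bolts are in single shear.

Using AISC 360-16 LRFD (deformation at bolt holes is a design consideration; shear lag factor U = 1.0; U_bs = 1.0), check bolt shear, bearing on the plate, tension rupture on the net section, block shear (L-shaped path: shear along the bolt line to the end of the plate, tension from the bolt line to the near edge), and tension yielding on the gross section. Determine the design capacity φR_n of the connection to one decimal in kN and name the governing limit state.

330.8 kN (net-section rupture governs)

Bolt shear: A_b = π(24)²/4 = 452.39 mm². φR_n = 0.75 × 469 × 452.39 × 4 × 1 = 636.5 kN.
Bearing (10 mm plate, F_u = 450 MPa): end bolts L_c = 38 − 27/2 = 24.5, R_n = min(1.2×24.5×10×450, 2.4×24×10×450) = 132.3 kN/bolt; interior L_c = 93 − 27 = 66, R_n = 259.2 kN/bolt. φR_n = 0.75 × (1×132.3 + 3×259.2) = 682.4 kN.
Tension rupture (net): A_n = (127 − 1×29)×10 = 980 mm² (U = 1.0, A_e = A_n). φR_n = 0.75 × 450 × 980 = 330.8 kN.
Block shear: shear path 1×[38+3×93] = 1×317 mm, A_gv = 3170, A_nv = 1×(317 − 3.5×29)×10 = 2155 mm²; tension to near edge: (51 − 0.5×29)×10 = 365 mm². R_n = min(0.6×450×2155, 0.6×345×3170) + 1.0×450×365 = min(581.85, 656.19) + 164.25 = 746.1 kN. φR_n = 0.75 × 746.1 = 559.6 kN.
Tension yield (gross): A_g = 127×10 = 1270 mm². φR_n = 0.90 × 345 × 1270 = 394.3 kN.
Governing: min(636.5, 682.4, 330.8, 559.6, 394.3) = 330.8 kN → net-section rupture.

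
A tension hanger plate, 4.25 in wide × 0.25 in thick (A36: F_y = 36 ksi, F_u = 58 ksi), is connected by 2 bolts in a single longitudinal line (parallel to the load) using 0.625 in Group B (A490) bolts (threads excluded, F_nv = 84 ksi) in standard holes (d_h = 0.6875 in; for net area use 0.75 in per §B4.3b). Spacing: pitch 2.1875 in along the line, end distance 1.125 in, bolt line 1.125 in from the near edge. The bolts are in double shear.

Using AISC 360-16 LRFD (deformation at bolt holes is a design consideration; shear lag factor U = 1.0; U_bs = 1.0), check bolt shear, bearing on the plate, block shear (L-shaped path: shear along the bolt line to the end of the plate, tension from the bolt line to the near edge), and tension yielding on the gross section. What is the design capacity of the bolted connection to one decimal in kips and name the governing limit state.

21.6 kips (block shear governs)

Bolt shear: A_b = π(0.625)²/4 = 0.3068 in². φR_n = 0.75 × 84 × 0.3068 × 2 × 2 = 77.3 kips.
Bearing (0.25 in plate, F_u = 58 ksi): end bolts L_c = 1.125 − 0.6875/2 = 0.78125, R_n = min(1.2×0.78125×0.25×58, 2.4×0.625×0.25×58) = 13.594 kips/bolt; interior L_c = 2.1875 − 0.6875 = 1.5, R_n = 21.75 kips/bolt. φR_n = 0.75 × (1×13.594 + 1×21.75) = 26.5 kips.
Block shear: shear path 1×[1.125+1×2.1875] = 1×3.3125 in, A_gv = 0.82813, A_nv = 1×(3.3125 − 1.5×0.75)×0.25 = 0.54688 in²; tension to near edge: (1.125 − 0.5×0.75)×0.25 = 0.1875 in². R_n = min(0.6×58×0.54688, 0.6×36×0.82813) + 1.0×58×0.1875 = min(19.031, 17.888) + 10.875 = 28.763 kips. φR_n = 0.75 × 28.763 = 21.6 kips.
Tension yield (gross): A_g = 4.25×0.25 = 1.0625 in². φR_n = 0.90 × 36 × 1.0625 = 34.4 kips.
Governing: min(77.3, 26.5, 21.6, 34.4) = 21.6 kips → block shear.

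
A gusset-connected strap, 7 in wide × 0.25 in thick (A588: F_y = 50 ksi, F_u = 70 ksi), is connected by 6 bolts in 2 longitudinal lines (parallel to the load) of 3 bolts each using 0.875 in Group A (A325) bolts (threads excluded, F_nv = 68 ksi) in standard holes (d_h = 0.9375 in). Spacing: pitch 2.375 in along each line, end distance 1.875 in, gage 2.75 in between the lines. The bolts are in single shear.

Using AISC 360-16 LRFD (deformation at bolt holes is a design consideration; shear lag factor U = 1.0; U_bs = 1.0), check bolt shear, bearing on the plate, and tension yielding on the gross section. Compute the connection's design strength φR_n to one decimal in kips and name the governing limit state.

Bolt shear: A_b = π(0.875)²/4 = 0.60132 in². φR_n = 0.75 × 68 × 0.60132 × 6 × 1 = 184.0 kips.
Bearing (0.25 in plate, F_u = 70 ksi): end bolts L_c = 1.875 − 0.9375/2 = 1.40625, R_n = min(1.2×1.40625×0.25×70, 2.4×0.875×0.25×70) = 29.531 kips/bolt; interior L_c = 2.375 − 0.9375 = 1.4375, R_n = 30.188 kips/bolt. φR_n = 0.75 × (2×29.531 + 4×30.188) = 134.9 kips.
Tension yield (gross): A_g = 7×0.25 = 1.75 in². φR_n = 0.90 × 50 × 1.75 = 78.8 kips.
Governing: min(184.0, 134.9, 78.8) = 78.8 kips → gross-section yield.

78.8 kips (gross-section yield governs)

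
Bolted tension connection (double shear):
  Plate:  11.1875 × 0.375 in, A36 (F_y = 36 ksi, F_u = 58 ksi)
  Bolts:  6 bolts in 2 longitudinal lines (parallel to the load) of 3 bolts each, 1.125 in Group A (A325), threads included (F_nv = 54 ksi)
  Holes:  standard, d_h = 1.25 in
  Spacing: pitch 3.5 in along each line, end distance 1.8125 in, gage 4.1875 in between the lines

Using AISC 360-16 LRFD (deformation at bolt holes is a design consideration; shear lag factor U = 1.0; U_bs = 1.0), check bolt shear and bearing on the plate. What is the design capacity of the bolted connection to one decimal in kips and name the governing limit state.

Bolt shear: A_b = π(1.125)²/4 = 0.99402 in². φR_n = 0.75 × 54 × 0.99402 × 6 × 2 = 483.1 kips.
Bearing (0.375 in plate, F_u = 58 ksi): end bolts L_c = 1.8125 − 1.25/2 = 1.1875, R_n = min(1.2×1.1875×0.375×58, 2.4×1.125×0.375×58) = 30.994 kips/bolt; interior L_c = 3.5 − 1.25 = 2.25, R_n = 58.725 kips/bolt. φR_n = 0.75 × (2×30.994 + 4×58.725) = 222.7 kips.
Governing: min(483.1, 222.7) = 222.7 kips → bearing.

222.7 kips (bearing governs)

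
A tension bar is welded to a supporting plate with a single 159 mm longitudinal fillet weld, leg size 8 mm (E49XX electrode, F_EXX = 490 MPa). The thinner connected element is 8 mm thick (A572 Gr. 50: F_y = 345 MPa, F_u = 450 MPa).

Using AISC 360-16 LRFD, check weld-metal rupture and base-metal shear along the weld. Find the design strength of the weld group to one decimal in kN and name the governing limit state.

198.3 kN (weld metal governs)

Weld metal: throat = 0.707×8 = 5.656 mm, L = 159 mm. φR_n = 0.75 × 0.6 × 490 × 5.656 × 159 = 198.3 kN.
Base metal shear (8 mm plate): yield φR_n = 1.0×0.6×345×8×159 = 263.3 kN; rupture φR_n = 0.75×0.6×450×8×159 = 257.6 kN; take 257.6 kN (rupture).
Governing: min(198.3, 257.6) = 198.3 kN → weld metal.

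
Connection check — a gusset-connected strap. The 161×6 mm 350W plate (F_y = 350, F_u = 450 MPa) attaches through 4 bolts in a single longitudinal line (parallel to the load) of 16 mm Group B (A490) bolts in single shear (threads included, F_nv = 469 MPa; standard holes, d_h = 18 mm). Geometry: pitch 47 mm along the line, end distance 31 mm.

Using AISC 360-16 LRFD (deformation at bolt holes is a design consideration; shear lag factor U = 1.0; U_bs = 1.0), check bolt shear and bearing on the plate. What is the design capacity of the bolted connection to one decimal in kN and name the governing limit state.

264.9 kN (bearing governs)

Bolt shear: A_b = π(16)²/4 = 201.06 mm². φR_n = 0.75 × 469 × 201.06 × 4 × 1 = 282.9 kN.
Bearing (6 mm plate, F_u = 450 MPa): end bolts L_c = 31 − 18/2 = 22, R_n = min(1.2×22×6×450, 2.4×16×6×450) = 71.28 kN/bolt; interior L_c = 47 − 18 = 29, R_n = 93.96 kN/bolt. φR_n = 0.75 × (1×71.28 + 3×93.96) = 264.9 kN.
Governing: min(282.9, 264.9) = 264.9 kN → bearing.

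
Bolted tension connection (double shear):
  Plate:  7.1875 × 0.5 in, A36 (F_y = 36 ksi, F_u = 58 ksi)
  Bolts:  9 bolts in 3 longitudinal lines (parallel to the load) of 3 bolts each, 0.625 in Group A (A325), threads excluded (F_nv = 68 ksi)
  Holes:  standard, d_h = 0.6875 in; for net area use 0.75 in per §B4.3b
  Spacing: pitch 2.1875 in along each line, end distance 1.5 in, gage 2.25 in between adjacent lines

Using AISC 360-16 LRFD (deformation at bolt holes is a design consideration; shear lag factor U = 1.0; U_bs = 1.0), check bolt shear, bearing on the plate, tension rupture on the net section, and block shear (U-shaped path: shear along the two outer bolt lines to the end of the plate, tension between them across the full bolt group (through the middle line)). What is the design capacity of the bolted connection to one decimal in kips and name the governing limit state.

Bolt shear: A_b = π(0.625)²/4 = 0.3068 in². φR_n = 0.75 × 68 × 0.3068 × 9 × 2 = 281.6 kips.
Bearing (0.5 in plate, F_u = 58 ksi): end bolts L_c = 1.5 − 0.6875/2 = 1.15625, R_n = min(1.2×1.15625×0.5×58, 2.4×0.625×0.5×58) = 40.238 kips/bolt; interior L_c = 2.1875 − 0.6875 = 1.5, R_n = 43.5 kips/bolt. φR_n = 0.75 × (3×40.238 + 6×43.5) = 286.3 kips.
Tension rupture (net): A_n = (7.1875 − 3×0.75)×0.5 = 2.4688 in² (U = 1.0, A_e = A_n). φR_n = 0.75 × 58 × 2.4688 = 107.4 kips.
Block shear: shear path 2×[1.5+2×2.1875] = 2×5.875 in, A_gv = 5.875, A_nv = 2×(5.875 − 2.5×0.75)×0.5 = 4 in²; tension across gage: (4.5 − 2×0.75)×0.5 = 1.5 in². R_n = min(0.6×58×4, 0.6×36×5.875) + 1.0×58×1.5 = min(139.2, 126.9) + 87 = 213.9 kips. φR_n = 0.75 × 213.9 = 160.4 kips.
Governing: min(281.6, 286.3, 107.4, 160.4) = 107.4 kips → net-section rupture.

107.4 kips (net-section rupture governs)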